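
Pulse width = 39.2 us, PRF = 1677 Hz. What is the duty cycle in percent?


DC = 39.2e-6 * 1677 * 100 = 6.57%

6.57%


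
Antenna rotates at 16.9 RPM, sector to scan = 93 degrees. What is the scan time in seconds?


t = 93 / (16.9 * 360) * 60 = 0.92 s

0.92 s


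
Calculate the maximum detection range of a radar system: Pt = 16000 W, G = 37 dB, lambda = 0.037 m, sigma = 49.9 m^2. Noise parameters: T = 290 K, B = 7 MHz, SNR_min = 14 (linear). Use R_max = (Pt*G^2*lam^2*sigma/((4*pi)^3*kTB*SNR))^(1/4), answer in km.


G_lin = 10^(37/10) = 5011.872336
R^4 = 16000 * 5011.872336^2 * 0.037^2 * 49.9 / ((4*pi)^3 * 1.38e-23 * 290 * 7000000.0 * 14)
R^4 = 3.5277e19 m^4
R_max = (3.5277e19)^(1/4) = 77067.8 m = 77.1 km

77.1 km


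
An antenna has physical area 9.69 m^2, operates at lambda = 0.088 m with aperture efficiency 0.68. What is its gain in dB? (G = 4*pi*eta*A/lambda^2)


G_linear = 4*pi*0.68*9.69/0.088^2 = 10692.45
G_dB = 10*log10(10692.45) = 40.3 dB

40.3 dB


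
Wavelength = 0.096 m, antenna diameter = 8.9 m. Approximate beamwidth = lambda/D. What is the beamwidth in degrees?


BW_rad = 0.096 / 8.9 = 0.010787
BW_deg = 0.62 degrees

0.62 degrees


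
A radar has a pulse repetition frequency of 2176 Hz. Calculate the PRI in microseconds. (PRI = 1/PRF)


PRI = 1/2176 = 0.0004595588 s = 459.6 us

459.6 us


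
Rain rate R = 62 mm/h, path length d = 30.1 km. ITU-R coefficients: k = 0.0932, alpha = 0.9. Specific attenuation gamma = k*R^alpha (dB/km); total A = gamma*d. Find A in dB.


gamma = 0.0932 * 62^0.9 = 3.824445 dB/km
A = 3.824445 * 30.1 = 115.12 dB

115.12 dB


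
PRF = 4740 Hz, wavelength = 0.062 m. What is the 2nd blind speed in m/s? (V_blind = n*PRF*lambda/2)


V_blind = 2 * 4740 * 0.062 / 2 = 293.9 m/s

293.9 m/s


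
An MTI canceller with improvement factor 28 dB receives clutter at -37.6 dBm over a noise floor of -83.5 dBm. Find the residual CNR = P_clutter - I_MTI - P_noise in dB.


CNR = -37.6 - 28 - (-83.5) = 17.9 dB

17.9 dB


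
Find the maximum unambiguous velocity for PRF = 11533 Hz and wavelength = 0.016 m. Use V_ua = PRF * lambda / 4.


V_ua = 11533 * 0.016 / 4 = 46.1 m/s

46.1 m/s


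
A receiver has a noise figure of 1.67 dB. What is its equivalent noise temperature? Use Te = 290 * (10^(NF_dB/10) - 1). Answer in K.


NF_lin = 10^(1.67/10) = 1.468926
Te = 290 * (1.468926 - 1) = 136.0 K

136.0 K


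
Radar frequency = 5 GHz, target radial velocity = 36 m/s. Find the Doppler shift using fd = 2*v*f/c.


fd = 2 * 36 * 5000000000.0 / 3e8 = 1200.0 Hz

1200.0 Hz


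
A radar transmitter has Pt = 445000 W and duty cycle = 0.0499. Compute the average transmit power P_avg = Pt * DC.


P_avg = 445000 * 0.0499 = 22205.5 W

22205.5 W


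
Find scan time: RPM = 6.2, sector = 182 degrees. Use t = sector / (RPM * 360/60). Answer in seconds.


t = 182 / (6.2 * 360) * 60 = 4.89 s

4.89 s


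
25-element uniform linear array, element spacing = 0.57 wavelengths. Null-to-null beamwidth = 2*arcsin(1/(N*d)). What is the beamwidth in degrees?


1/(N*d) = 1/(25*0.57) = 0.070175
BW = 2*arcsin(0.070175) = 8.0 degrees

8.0 degrees


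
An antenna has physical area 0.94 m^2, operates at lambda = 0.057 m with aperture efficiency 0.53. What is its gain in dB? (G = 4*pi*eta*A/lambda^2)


G_linear = 4*pi*0.53*0.94/0.057^2 = 1926.92
G_dB = 10*log10(1926.92) = 32.8 dB

32.8 dB


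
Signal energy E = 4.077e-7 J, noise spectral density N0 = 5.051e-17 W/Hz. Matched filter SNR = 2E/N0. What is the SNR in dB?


SNR_lin = 2 * 4.077e-7 / 5.051e-17 = 1.614e10
SNR_dB = 10*log10(1.614e10) = 102.1 dB

102.1 dB


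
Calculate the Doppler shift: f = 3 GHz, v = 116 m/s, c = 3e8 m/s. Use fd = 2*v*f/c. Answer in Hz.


fd = 2 * 116 * 3000000000.0 / 3e8 = 2320.0 Hz

2320.0 Hz


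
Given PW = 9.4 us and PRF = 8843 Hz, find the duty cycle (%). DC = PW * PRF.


DC = 9.4e-6 * 8843 * 100 = 8.31%

8.31%


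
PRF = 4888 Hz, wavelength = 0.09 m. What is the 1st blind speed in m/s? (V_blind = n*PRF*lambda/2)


V_blind = 1 * 4888 * 0.09 / 2 = 220.0 m/s

220.0 m/s


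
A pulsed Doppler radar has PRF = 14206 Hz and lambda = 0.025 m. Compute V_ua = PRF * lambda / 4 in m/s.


V_ua = 14206 * 0.025 / 4 = 88.8 m/s

88.8 m/s


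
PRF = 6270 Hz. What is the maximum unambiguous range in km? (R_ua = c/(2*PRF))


R_ua = 3e8 / (2 * 6270) = 23923.4 m = 23.9 km

23.9 km


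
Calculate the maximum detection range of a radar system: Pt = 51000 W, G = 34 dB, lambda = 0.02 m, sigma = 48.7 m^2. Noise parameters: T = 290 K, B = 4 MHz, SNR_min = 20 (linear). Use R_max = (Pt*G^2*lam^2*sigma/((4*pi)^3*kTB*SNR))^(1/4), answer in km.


G_lin = 10^(34/10) = 2511.886432
R^4 = 51000 * 2511.886432^2 * 0.02^2 * 48.7 / ((4*pi)^3 * 1.38e-23 * 290 * 4000000.0 * 20)
R^4 = 9.86649e18 m^4
R_max = (9.86649e18)^(1/4) = 56045.5 m = 56.0 km

56.0 km


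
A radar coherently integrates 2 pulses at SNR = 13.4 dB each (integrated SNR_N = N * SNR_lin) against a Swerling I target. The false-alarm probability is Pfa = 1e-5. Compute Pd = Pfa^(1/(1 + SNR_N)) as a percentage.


SNR_lin = 10^(13.4/10) = 21.87762
SNR_N = 2 * 21.87762 = 43.75524
1/(1 + SNR_N) = 1/44.75524 = 0.0223438
Pd = (1e-5)^0.0223438 = 0.77318
Pd = 77.3%

77.3%


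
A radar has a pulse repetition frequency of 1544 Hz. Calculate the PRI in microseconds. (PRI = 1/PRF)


PRI = 1/1544 = 0.0006476684 s = 647.7 us

647.7 us


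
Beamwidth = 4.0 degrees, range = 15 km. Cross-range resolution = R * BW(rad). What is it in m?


BW_rad = 0.06981317
CR = 15000 * 0.06981317 = 1047.2 m

1047.2 m


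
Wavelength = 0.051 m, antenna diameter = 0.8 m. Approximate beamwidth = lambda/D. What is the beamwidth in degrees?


BW_rad = 0.051 / 0.8 = 0.06375
BW_deg = 3.65 degrees

3.65 degrees


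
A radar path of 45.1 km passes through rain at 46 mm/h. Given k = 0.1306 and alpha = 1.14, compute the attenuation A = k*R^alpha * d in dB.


gamma = 0.1306 * 46^1.14 = 10.268029 dB/km
A = 10.268029 * 45.1 = 463.09 dB

463.09 dB


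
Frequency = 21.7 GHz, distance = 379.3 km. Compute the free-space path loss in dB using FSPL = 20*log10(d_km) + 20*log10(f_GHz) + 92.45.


20*log10(379.3) = 51.58
20*log10(21.7) = 26.73
FSPL = 170.8 dB

170.8 dB


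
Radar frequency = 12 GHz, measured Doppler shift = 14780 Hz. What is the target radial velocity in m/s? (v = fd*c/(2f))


v = 14780 * 3e8 / (2 * 12000000000.0) = 184.8 m/s

184.8 m/s


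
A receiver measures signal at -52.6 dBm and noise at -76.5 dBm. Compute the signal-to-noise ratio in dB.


SNR = -52.6 - (-76.5) = 23.9 dB

23.9 dB


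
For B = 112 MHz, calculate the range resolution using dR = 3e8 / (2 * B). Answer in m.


dR = 3e8 / (2 * 112000000.0) = 1.34 m

1.34 m


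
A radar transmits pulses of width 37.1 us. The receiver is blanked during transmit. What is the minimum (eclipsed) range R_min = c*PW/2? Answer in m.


R_min = 3e8 * 37.1e-6 / 2 = 5565.0 m

5565.0 m


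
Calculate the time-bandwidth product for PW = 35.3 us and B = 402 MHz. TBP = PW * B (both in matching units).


TBP = 35.3 * 402 = 14190.6

14190.6


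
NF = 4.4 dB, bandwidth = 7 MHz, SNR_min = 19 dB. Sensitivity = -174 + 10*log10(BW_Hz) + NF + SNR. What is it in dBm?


10*log10(7000000.0) = 68.45
S = -174 + 68.45 + 4.4 + 19 = -82.1 dBm

-82.1 dBm


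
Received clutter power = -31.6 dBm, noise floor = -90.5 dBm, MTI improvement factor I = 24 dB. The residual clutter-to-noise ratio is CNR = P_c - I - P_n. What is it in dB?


CNR = -31.6 - 24 - (-90.5) = 34.9 dB

34.9 dB


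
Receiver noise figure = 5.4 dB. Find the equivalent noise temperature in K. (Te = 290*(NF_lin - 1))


NF_lin = 10^(5.4/10) = 3.467369
Te = 290 * (3.467369 - 1) = 715.5 K

715.5 K


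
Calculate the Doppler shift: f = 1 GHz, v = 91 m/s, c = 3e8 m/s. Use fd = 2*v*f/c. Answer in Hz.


fd = 2 * 91 * 1000000000.0 / 3e8 = 606.7 Hz

606.7 Hz


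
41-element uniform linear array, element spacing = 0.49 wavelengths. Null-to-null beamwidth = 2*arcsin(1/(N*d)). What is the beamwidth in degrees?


1/(N*d) = 1/(41*0.49) = 0.049776
BW = 2*arcsin(0.049776) = 5.7 degrees

5.7 degrees


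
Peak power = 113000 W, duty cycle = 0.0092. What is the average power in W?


P_avg = 113000 * 0.0092 = 1039.6 W

1039.6 W


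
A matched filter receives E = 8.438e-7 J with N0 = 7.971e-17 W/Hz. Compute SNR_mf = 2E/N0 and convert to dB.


SNR_lin = 2 * 8.438e-7 / 7.971e-17 = 2.117e10
SNR_dB = 10*log10(2.117e10) = 103.3 dB

103.3 dB


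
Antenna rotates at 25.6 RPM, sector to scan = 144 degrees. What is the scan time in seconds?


t = 144 / (25.6 * 360) * 60 = 0.94 s

0.94 s


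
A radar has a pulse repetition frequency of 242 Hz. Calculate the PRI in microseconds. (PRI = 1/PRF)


PRI = 1/242 = 0.0041322314 s = 4132.2 us

4132.2 us


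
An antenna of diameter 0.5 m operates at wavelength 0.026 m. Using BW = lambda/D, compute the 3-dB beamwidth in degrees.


BW_rad = 0.026 / 0.5 = 0.052
BW_deg = 2.98 degrees

2.98 degrees


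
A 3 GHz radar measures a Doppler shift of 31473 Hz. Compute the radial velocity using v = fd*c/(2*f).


v = 31473 * 3e8 / (2 * 3000000000.0) = 1573.7 m/s

1573.7 m/s


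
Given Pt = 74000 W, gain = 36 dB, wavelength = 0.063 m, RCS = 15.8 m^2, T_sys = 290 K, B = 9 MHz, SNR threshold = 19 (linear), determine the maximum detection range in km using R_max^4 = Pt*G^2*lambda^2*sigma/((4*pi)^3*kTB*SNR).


G_lin = 10^(36/10) = 3981.071706
R^4 = 74000 * 3981.071706^2 * 0.063^2 * 15.8 / ((4*pi)^3 * 1.38e-23 * 290 * 9000000.0 * 19)
R^4 = 5.41586e19 m^4
R_max = (5.41586e19)^(1/4) = 85786.1 m = 85.8 km

85.8 km


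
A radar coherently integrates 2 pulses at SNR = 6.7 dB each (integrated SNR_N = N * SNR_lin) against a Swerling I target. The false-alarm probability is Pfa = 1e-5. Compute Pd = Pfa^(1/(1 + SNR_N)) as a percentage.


SNR_lin = 10^(6.7/10) = 4.67735
SNR_N = 2 * 4.67735 = 9.3547
1/(1 + SNR_N) = 1/10.3547 = 0.0965745
Pd = (1e-5)^0.0965745 = 0.32895
Pd = 32.9%

32.9%


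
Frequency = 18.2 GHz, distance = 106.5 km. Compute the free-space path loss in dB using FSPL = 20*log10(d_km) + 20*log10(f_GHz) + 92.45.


20*log10(106.5) = 40.55
20*log10(18.2) = 25.2
FSPL = 158.2 dB

158.2 dB


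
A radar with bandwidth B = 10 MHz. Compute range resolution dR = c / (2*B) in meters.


dR = 3e8 / (2 * 10000000.0) = 15.0 m

15.0 m


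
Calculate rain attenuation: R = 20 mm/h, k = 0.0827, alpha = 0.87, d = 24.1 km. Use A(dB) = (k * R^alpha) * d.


gamma = 0.0827 * 20^0.87 = 1.120474 dB/km
A = 1.120474 * 24.1 = 27.0 dB

27.0 dB


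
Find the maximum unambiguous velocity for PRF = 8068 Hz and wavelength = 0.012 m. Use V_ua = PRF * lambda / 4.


V_ua = 8068 * 0.012 / 4 = 24.2 m/s

24.2 m/s


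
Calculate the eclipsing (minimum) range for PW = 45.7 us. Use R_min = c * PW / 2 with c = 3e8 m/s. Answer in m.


R_min = 3e8 * 45.7e-6 / 2 = 6855.0 m

6855.0 m


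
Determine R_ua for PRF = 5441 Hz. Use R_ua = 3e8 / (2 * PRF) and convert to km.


R_ua = 3e8 / (2 * 5441) = 27568.5 m = 27.6 km

27.6 km


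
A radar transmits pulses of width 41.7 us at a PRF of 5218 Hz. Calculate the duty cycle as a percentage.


DC = 41.7e-6 * 5218 * 100 = 21.76%

21.76%


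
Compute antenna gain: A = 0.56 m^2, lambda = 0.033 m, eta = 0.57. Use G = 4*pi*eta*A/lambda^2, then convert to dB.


G_linear = 4*pi*0.57*0.56/0.033^2 = 3683.37
G_dB = 10*log10(3683.37) = 35.7 dB

35.7 dB


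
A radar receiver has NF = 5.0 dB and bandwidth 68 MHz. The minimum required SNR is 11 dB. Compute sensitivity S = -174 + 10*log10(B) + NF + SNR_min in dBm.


10*log10(68000000.0) = 78.33
S = -174 + 78.33 + 5.0 + 11 = -79.7 dBm

-79.7 dBm


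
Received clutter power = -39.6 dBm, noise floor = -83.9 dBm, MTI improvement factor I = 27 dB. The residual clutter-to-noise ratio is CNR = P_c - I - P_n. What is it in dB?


CNR = -39.6 - 27 - (-83.9) = 17.3 dB

17.3 dB


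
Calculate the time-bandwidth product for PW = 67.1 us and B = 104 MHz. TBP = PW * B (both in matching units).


TBP = 67.1 * 104 = 6978.4

6978.4


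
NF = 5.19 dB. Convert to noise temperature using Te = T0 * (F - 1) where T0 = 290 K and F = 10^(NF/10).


NF_lin = 10^(5.19/10) = 3.303695
Te = 290 * (3.303695 - 1) = 668.1 K

668.1 K


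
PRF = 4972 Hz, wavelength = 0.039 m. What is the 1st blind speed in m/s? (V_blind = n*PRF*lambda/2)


V_blind = 1 * 4972 * 0.039 / 2 = 97.0 m/s

97.0 m/s


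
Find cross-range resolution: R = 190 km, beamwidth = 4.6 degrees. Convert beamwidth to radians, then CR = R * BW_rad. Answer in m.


BW_rad = 0.080285146
CR = 190000 * 0.080285146 = 15254.2 m

15254.2 m


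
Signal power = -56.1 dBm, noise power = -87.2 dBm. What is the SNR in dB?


SNR = -56.1 - (-87.2) = 31.1 dB

31.1 dB


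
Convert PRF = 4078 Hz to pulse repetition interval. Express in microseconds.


PRI = 1/4078 = 0.0002452182 s = 245.2 us

245.2 us


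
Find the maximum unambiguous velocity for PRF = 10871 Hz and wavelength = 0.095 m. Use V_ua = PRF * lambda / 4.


V_ua = 10871 * 0.095 / 4 = 258.2 m/s

258.2 m/s


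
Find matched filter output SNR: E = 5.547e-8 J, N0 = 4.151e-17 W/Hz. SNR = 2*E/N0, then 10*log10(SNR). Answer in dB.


SNR_lin = 2 * 5.547e-8 / 4.151e-17 = 2.673e9
SNR_dB = 10*log10(2.673e9) = 94.3 dB

94.3 dB


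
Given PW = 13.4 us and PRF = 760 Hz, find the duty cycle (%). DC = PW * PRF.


DC = 13.4e-6 * 760 * 100 = 1.02%

1.02%


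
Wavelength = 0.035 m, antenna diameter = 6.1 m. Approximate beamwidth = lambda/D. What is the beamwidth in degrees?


BW_rad = 0.035 / 6.1 = 0.005738
BW_deg = 0.33 degrees

0.33 degrees


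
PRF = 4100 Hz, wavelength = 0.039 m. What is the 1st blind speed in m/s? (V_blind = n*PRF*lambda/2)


V_blind = 1 * 4100 * 0.039 / 2 = 80.0 m/s

80.0 m/s


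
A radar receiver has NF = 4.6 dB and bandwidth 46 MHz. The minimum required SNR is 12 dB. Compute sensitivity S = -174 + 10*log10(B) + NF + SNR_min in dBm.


10*log10(46000000.0) = 76.63
S = -174 + 76.63 + 4.6 + 12 = -80.8 dBm

-80.8 dBm


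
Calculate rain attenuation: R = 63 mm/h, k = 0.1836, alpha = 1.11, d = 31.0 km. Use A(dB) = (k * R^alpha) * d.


gamma = 0.1836 * 63^1.11 = 18.244866 dB/km
A = 18.244866 * 31.0 = 565.59 dB

565.59 dB


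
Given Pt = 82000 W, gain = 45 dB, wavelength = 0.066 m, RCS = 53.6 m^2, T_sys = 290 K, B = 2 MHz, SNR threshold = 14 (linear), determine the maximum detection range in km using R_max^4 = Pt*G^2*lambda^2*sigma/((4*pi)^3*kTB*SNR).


G_lin = 10^(45/10) = 31622.776602
R^4 = 82000 * 31622.776602^2 * 0.066^2 * 53.6 / ((4*pi)^3 * 1.38e-23 * 290 * 2000000.0 * 14)
R^4 = 8.60997e22 m^4
R_max = (8.60997e22)^(1/4) = 541689.5 m = 541.7 km

541.7 km


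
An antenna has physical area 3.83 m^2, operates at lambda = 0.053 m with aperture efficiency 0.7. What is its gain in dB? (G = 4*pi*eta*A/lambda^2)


G_linear = 4*pi*0.7*3.83/0.053^2 = 11993.75
G_dB = 10*log10(11993.75) = 40.8 dB

40.8 dB


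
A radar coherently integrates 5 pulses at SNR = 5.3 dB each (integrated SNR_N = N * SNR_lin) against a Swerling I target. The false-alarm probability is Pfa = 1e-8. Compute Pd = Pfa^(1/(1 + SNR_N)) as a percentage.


SNR_lin = 10^(5.3/10) = 3.38844
SNR_N = 5 * 3.38844 = 16.9422
1/(1 + SNR_N) = 1/17.9422 = 0.0557345
Pd = (1e-8)^0.0557345 = 0.3582
Pd = 35.8%

35.8%


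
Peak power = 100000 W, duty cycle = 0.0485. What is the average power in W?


P_avg = 100000 * 0.0485 = 4850.0 W

4850.0 W


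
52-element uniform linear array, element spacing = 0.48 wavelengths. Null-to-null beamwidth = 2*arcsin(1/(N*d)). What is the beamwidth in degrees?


1/(N*d) = 1/(52*0.48) = 0.040064
BW = 2*arcsin(0.040064) = 4.6 degrees

4.6 degrees


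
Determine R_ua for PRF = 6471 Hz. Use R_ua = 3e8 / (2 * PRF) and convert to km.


R_ua = 3e8 / (2 * 6471) = 23180.3 m = 23.2 km

23.2 km


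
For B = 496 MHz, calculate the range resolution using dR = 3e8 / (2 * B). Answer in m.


dR = 3e8 / (2 * 496000000.0) = 0.3 m

0.3 m


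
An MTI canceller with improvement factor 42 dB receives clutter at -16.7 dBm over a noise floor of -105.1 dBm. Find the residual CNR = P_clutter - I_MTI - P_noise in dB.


CNR = -16.7 - 42 - (-105.1) = 46.4 dB

46.4 dB


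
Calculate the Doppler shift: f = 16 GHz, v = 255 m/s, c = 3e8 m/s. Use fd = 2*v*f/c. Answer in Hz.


fd = 2 * 255 * 16000000000.0 / 3e8 = 27200.0 Hz

27200.0 Hz


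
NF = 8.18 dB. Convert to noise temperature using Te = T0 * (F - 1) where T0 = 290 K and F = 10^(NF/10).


NF_lin = 10^(8.18/10) = 6.576578
Te = 290 * (6.576578 - 1) = 1617.2 K

1617.2 K


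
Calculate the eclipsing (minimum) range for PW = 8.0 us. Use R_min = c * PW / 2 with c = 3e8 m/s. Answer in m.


R_min = 3e8 * 8.0e-6 / 2 = 1200.0 m

1200.0 m


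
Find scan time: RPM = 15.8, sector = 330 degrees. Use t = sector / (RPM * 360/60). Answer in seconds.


t = 330 / (15.8 * 360) * 60 = 3.48 s

3.48 s


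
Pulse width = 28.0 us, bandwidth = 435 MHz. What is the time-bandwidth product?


TBP = 28.0 * 435 = 12180.0

12180.0


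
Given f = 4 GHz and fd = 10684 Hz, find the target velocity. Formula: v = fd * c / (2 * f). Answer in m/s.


v = 10684 * 3e8 / (2 * 4000000000.0) = 400.7 m/s

400.7 m/s


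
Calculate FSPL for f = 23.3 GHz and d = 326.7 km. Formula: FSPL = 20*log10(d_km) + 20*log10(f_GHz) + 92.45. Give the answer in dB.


20*log10(326.7) = 50.28
20*log10(23.3) = 27.35
FSPL = 170.1 dB

170.1 dB


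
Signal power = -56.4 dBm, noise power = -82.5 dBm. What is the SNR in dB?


SNR = -56.4 - (-82.5) = 26.1 dB

26.1 dB


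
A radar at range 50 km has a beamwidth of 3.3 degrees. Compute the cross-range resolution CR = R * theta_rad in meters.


BW_rad = 0.057595865
CR = 50000 * 0.057595865 = 2879.8 m

2879.8 m


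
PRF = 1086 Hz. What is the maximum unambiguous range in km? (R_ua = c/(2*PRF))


R_ua = 3e8 / (2 * 1086) = 138121.5 m = 138.1 km

138.1 km


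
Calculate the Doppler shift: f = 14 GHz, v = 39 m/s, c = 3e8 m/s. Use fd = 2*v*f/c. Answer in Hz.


fd = 2 * 39 * 14000000000.0 / 3e8 = 3640.0 Hz

3640.0 Hz


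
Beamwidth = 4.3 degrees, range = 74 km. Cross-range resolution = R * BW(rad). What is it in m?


BW_rad = 0.075049158
CR = 74000 * 0.075049158 = 5553.6 m

5553.6 m


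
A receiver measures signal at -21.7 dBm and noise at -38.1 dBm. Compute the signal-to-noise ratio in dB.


SNR = -21.7 - (-38.1) = 16.4 dB

16.4 dB


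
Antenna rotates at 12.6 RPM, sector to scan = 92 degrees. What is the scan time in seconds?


t = 92 / (12.6 * 360) * 60 = 1.22 s

1.22 s


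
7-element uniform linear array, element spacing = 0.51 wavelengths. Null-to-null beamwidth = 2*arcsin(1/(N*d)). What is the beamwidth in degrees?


1/(N*d) = 1/(7*0.51) = 0.280112
BW = 2*arcsin(0.280112) = 32.5 degrees

32.5 degrees


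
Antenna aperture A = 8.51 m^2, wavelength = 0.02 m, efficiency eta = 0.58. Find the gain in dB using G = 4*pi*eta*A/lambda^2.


G_linear = 4*pi*0.58*8.51/0.02^2 = 155062.73
G_dB = 10*log10(155062.73) = 51.9 dB

51.9 dB


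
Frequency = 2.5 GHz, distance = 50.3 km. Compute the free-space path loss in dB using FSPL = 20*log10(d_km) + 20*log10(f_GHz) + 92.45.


20*log10(50.3) = 34.03
20*log10(2.5) = 7.96
FSPL = 134.4 dB

134.4 dB


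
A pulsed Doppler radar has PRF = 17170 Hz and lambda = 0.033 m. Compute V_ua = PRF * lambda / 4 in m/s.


V_ua = 17170 * 0.033 / 4 = 141.7 m/s

141.7 m/s


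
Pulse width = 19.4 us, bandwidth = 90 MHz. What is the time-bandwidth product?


TBP = 19.4 * 90 = 1746.0

1746.0


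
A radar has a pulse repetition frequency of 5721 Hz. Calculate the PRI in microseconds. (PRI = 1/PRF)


PRI = 1/5721 = 0.0001747946 s = 174.8 us

174.8 us


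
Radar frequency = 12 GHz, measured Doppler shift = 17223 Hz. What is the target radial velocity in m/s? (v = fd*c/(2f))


v = 17223 * 3e8 / (2 * 12000000000.0) = 215.3 m/s

215.3 m/s


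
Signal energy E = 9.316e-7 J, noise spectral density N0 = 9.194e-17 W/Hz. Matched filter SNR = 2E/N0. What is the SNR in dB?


SNR_lin = 2 * 9.316e-7 / 9.194e-17 = 2.027e10
SNR_dB = 10*log10(2.027e10) = 103.1 dB

103.1 dB


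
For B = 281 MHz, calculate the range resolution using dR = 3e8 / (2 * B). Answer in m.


dR = 3e8 / (2 * 281000000.0) = 0.53 m

0.53 m


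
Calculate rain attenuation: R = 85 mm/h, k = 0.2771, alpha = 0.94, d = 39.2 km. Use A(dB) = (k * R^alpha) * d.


gamma = 0.2771 * 85^0.94 = 18.042234 dB/km
A = 18.042234 * 39.2 = 707.26 dB

707.26 dB


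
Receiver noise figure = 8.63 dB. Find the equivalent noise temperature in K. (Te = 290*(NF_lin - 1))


NF_lin = 10^(8.63/10) = 7.294575
Te = 290 * (7.294575 - 1) = 1825.4 K

1825.4 K


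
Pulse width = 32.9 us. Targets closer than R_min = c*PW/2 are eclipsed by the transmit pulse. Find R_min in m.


R_min = 3e8 * 32.9e-6 / 2 = 4935.0 m

4935.0 m


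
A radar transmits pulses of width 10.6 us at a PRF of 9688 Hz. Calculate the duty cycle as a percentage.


DC = 10.6e-6 * 9688 * 100 = 10.27%

10.27%


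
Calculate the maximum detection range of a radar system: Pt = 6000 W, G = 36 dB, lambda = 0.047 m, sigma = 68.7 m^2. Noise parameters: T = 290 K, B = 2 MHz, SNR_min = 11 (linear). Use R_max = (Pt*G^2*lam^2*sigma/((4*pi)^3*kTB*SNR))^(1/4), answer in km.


G_lin = 10^(36/10) = 3981.071706
R^4 = 6000 * 3981.071706^2 * 0.047^2 * 68.7 / ((4*pi)^3 * 1.38e-23 * 290 * 2000000.0 * 11)
R^4 = 8.25989e19 m^4
R_max = (8.25989e19)^(1/4) = 95333.1 m = 95.3 km

95.3 km


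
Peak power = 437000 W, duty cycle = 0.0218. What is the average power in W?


P_avg = 437000 * 0.0218 = 9526.6 W

9526.6 W


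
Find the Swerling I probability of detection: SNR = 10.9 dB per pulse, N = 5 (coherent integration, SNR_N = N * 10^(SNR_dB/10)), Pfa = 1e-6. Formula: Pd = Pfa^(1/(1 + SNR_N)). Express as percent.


SNR_lin = 10^(10.9/10) = 12.30269
SNR_N = 5 * 12.30269 = 61.51345
1/(1 + SNR_N) = 1/62.51345 = 0.0159966
Pd = (1e-6)^0.0159966 = 0.80172
Pd = 80.2%

80.2%


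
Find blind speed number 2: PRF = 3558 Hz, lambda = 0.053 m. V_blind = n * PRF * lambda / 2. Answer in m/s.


V_blind = 2 * 3558 * 0.053 / 2 = 188.6 m/s

188.6 m/s


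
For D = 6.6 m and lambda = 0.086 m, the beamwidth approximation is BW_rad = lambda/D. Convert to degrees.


BW_rad = 0.086 / 6.6 = 0.01303
BW_deg = 0.75 degrees

0.75 degrees


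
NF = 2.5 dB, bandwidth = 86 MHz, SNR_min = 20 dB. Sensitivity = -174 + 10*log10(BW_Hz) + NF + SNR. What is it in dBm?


10*log10(86000000.0) = 79.34
S = -174 + 79.34 + 2.5 + 20 = -72.2 dBm

-72.2 dBm


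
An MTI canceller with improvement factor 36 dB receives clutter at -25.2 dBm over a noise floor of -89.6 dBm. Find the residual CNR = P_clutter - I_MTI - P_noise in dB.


CNR = -25.2 - 36 - (-89.6) = 28.4 dB

28.4 dB


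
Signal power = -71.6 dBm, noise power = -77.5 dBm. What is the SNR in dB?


SNR = -71.6 - (-77.5) = 5.9 dB

5.9 dB


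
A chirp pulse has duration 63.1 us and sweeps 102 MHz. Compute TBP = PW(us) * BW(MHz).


TBP = 63.1 * 102 = 6436.2

6436.2


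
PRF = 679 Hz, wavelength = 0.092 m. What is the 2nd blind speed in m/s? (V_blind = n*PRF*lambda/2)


V_blind = 2 * 679 * 0.092 / 2 = 62.5 m/s

62.5 m/s


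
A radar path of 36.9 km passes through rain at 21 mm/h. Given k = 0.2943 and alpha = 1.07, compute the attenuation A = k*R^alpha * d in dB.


gamma = 0.2943 * 21^1.07 = 7.6483 dB/km
A = 7.6483 * 36.9 = 282.22 dB

282.22 dB


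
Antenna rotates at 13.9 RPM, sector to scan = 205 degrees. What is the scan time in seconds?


t = 205 / (13.9 * 360) * 60 = 2.46 s

2.46 s


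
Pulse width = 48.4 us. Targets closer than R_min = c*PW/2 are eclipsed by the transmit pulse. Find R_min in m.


R_min = 3e8 * 48.4e-6 / 2 = 7260.0 m

7260.0 m


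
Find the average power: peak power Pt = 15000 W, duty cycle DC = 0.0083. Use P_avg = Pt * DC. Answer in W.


P_avg = 15000 * 0.0083 = 124.5 W

124.5 W


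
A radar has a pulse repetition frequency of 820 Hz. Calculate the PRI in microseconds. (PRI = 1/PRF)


PRI = 1/820 = 0.0012195122 s = 1219.5 us

1219.5 us


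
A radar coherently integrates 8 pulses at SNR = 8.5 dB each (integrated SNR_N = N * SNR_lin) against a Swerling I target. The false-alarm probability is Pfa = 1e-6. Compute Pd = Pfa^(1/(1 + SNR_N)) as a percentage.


SNR_lin = 10^(8.5/10) = 7.07946
SNR_N = 8 * 7.07946 = 56.63568
1/(1 + SNR_N) = 1/57.63568 = 0.0173504
Pd = (1e-6)^0.0173504 = 0.78686
Pd = 78.7%

78.7%


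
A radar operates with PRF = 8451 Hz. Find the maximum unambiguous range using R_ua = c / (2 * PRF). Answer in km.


R_ua = 3e8 / (2 * 8451) = 17749.4 m = 17.7 km

17.7 km


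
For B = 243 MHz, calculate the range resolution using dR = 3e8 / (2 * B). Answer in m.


dR = 3e8 / (2 * 243000000.0) = 0.62 m

0.62 m


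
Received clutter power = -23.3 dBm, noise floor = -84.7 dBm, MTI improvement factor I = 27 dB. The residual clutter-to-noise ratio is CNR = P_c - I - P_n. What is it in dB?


CNR = -23.3 - 27 - (-84.7) = 34.4 dB

34.4 dB


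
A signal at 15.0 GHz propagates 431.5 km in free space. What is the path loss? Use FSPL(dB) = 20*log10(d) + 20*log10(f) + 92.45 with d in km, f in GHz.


20*log10(431.5) = 52.7
20*log10(15.0) = 23.52
FSPL = 168.7 dB

168.7 dB


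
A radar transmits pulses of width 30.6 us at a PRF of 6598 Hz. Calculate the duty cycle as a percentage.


DC = 30.6e-6 * 6598 * 100 = 20.19%

20.19%


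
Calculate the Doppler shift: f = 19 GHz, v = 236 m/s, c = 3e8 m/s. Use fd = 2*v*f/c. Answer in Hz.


fd = 2 * 236 * 19000000000.0 / 3e8 = 29893.3 Hz

29893.3 Hz


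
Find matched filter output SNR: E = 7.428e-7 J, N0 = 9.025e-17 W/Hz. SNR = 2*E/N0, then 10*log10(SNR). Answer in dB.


SNR_lin = 2 * 7.428e-7 / 9.025e-17 = 1.646e10
SNR_dB = 10*log10(1.646e10) = 102.2 dB

102.2 dB


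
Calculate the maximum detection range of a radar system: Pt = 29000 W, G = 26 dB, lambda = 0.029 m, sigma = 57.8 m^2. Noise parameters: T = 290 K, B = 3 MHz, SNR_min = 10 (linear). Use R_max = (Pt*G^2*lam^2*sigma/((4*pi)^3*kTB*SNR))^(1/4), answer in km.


G_lin = 10^(26/10) = 398.107171
R^4 = 29000 * 398.107171^2 * 0.029^2 * 57.8 / ((4*pi)^3 * 1.38e-23 * 290 * 3000000.0 * 10)
R^4 = 9.37765e17 m^4
R_max = (9.37765e17)^(1/4) = 31118.8 m = 31.1 km

31.1 km


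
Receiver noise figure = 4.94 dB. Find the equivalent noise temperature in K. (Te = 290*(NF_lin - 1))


NF_lin = 10^(4.94/10) = 3.11889
Te = 290 * (3.11889 - 1) = 614.5 K

614.5 K


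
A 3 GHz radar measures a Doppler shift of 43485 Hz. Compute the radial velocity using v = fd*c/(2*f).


v = 43485 * 3e8 / (2 * 3000000000.0) = 2174.3 m/s

2174.3 m/s


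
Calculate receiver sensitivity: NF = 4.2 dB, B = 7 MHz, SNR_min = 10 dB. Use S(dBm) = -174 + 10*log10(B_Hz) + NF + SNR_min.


10*log10(7000000.0) = 68.45
S = -174 + 68.45 + 4.2 + 10 = -91.3 dBm

-91.3 dBm


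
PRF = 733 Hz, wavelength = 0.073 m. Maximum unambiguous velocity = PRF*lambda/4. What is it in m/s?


V_ua = 733 * 0.073 / 4 = 13.4 m/s

13.4 m/s


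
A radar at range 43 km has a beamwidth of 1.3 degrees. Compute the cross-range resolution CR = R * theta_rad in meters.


BW_rad = 0.02268928
CR = 43000 * 0.02268928 = 975.6 m

975.6 m


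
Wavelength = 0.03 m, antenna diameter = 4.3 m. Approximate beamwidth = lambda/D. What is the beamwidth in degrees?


BW_rad = 0.03 / 4.3 = 0.006977
BW_deg = 0.4 degrees

0.4 degrees


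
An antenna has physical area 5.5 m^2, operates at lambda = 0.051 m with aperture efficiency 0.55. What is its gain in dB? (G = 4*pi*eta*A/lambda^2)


G_linear = 4*pi*0.55*5.5/0.051^2 = 14614.87
G_dB = 10*log10(14614.87) = 41.6 dB

41.6 dB


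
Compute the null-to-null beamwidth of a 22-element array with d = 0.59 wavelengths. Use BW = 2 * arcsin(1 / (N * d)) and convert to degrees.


1/(N*d) = 1/(22*0.59) = 0.077042
BW = 2*arcsin(0.077042) = 8.8 degrees

8.8 degrees


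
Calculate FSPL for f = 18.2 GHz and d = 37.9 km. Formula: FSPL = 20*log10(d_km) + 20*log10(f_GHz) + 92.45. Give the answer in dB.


20*log10(37.9) = 31.57
20*log10(18.2) = 25.2
FSPL = 149.2 dB

149.2 dB


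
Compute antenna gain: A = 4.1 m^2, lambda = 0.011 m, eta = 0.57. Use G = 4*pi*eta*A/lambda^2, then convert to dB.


G_linear = 4*pi*0.57*4.1/0.011^2 = 242707.51
G_dB = 10*log10(242707.51) = 53.9 dB

53.9 dB


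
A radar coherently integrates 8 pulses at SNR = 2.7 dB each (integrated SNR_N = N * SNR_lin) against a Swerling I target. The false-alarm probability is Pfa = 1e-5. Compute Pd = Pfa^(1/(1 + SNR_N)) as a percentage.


SNR_lin = 10^(2.7/10) = 1.86209
SNR_N = 8 * 1.86209 = 14.89672
1/(1 + SNR_N) = 1/15.89672 = 0.0629061
Pd = (1e-5)^0.0629061 = 0.4847
Pd = 48.5%

48.5%


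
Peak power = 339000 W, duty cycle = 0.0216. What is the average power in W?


P_avg = 339000 * 0.0216 = 7322.4 W

7322.4 W


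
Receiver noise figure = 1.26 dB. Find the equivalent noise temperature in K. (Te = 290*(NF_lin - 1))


NF_lin = 10^(1.26/10) = 1.336596
Te = 290 * (1.336596 - 1) = 97.6 K

97.6 K


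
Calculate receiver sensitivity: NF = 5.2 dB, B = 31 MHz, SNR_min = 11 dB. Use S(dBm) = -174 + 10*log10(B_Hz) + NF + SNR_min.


10*log10(31000000.0) = 74.91
S = -174 + 74.91 + 5.2 + 11 = -82.9 dBm

-82.9 dBm


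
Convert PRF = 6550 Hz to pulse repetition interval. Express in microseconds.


PRI = 1/6550 = 0.0001526718 s = 152.7 us

152.7 us


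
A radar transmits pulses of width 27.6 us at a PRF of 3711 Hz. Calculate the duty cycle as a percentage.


DC = 27.6e-6 * 3711 * 100 = 10.24%

10.24%


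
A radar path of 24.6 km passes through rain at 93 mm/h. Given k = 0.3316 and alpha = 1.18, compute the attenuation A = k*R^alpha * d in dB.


gamma = 0.3316 * 93^1.18 = 69.73076 dB/km
A = 69.73076 * 24.6 = 1715.38 dB

1715.38 dB


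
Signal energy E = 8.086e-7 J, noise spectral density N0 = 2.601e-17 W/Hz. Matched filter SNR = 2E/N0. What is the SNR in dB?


SNR_lin = 2 * 8.086e-7 / 2.601e-17 = 6.218e10
SNR_dB = 10*log10(6.218e10) = 107.9 dB

107.9 dB


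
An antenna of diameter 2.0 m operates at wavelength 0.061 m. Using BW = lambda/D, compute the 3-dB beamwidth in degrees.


BW_rad = 0.061 / 2.0 = 0.0305
BW_deg = 1.75 degrees

1.75 degrees


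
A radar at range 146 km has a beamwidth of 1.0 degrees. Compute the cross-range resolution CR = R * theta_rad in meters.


BW_rad = 0.017453293
CR = 146000 * 0.017453293 = 2548.2 m

2548.2 m


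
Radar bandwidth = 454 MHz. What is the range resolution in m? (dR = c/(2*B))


dR = 3e8 / (2 * 454000000.0) = 0.33 m

0.33 m


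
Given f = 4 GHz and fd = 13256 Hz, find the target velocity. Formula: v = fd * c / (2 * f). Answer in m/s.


v = 13256 * 3e8 / (2 * 4000000000.0) = 497.1 m/s

497.1 m/s


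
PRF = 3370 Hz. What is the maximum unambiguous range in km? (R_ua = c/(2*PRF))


R_ua = 3e8 / (2 * 3370) = 44510.4 m = 44.5 km

44.5 km


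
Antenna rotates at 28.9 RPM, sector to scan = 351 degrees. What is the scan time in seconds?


t = 351 / (28.9 * 360) * 60 = 2.02 s

2.02 s


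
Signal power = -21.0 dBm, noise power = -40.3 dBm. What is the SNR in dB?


SNR = -21.0 - (-40.3) = 19.3 dB

19.3 dB


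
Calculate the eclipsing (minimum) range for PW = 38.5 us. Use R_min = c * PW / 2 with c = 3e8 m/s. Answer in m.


R_min = 3e8 * 38.5e-6 / 2 = 5775.0 m

5775.0 m


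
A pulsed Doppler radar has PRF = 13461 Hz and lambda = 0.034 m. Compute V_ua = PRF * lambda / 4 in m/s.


V_ua = 13461 * 0.034 / 4 = 114.4 m/s

114.4 m/s


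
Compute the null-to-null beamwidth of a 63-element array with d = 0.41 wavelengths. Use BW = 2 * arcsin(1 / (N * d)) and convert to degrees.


1/(N*d) = 1/(63*0.41) = 0.038715
BW = 2*arcsin(0.038715) = 4.4 degrees

4.4 degrees


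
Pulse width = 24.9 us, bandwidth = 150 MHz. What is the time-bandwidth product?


TBP = 24.9 * 150 = 3735.0

3735.0


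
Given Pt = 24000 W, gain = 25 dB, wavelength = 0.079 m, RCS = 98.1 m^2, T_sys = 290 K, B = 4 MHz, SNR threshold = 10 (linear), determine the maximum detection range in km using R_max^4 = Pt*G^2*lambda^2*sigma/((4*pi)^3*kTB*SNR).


G_lin = 10^(25/10) = 316.227766
R^4 = 24000 * 316.227766^2 * 0.079^2 * 98.1 / ((4*pi)^3 * 1.38e-23 * 290 * 4000000.0 * 10)
R^4 = 4.6256e18 m^4
R_max = (4.6256e18)^(1/4) = 46375.9 m = 46.4 km

46.4 km


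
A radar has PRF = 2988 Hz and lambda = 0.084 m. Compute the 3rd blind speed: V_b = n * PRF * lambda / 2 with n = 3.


V_blind = 3 * 2988 * 0.084 / 2 = 376.5 m/s

376.5 m/s


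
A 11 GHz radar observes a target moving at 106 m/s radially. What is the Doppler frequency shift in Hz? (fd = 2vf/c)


fd = 2 * 106 * 11000000000.0 / 3e8 = 7773.3 Hz

7773.3 Hz


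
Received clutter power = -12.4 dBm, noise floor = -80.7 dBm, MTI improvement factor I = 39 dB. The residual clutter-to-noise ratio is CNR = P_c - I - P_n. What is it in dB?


CNR = -12.4 - 39 - (-80.7) = 29.3 dB

29.3 dB


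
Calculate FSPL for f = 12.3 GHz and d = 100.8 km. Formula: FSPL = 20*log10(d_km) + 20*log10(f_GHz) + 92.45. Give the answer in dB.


20*log10(100.8) = 40.07
20*log10(12.3) = 21.8
FSPL = 154.3 dB

154.3 dB


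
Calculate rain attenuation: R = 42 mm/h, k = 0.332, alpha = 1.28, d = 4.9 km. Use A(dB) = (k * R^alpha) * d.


gamma = 0.332 * 42^1.28 = 39.709752 dB/km
A = 39.709752 * 4.9 = 194.58 dB

194.58 dB


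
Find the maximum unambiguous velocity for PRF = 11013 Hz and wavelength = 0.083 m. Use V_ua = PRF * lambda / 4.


V_ua = 11013 * 0.083 / 4 = 228.5 m/s

228.5 m/s


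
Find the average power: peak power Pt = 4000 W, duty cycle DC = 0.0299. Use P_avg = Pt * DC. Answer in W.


P_avg = 4000 * 0.0299 = 119.6 W

119.6 W


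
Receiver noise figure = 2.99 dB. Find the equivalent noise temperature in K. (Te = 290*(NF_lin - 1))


NF_lin = 10^(2.99/10) = 1.990673
Te = 290 * (1.990673 - 1) = 287.3 K

287.3 K


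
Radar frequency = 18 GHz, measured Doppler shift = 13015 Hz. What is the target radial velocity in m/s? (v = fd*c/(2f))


v = 13015 * 3e8 / (2 * 18000000000.0) = 108.5 m/s

108.5 m/s


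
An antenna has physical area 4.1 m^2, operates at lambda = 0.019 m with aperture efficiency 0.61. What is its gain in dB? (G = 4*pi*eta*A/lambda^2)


G_linear = 4*pi*0.61*4.1/0.019^2 = 87059.54
G_dB = 10*log10(87059.54) = 49.4 dB

49.4 dB


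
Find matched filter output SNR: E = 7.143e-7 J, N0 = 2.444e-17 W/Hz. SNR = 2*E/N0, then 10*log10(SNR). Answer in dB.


SNR_lin = 2 * 7.143e-7 / 2.444e-17 = 5.845e10
SNR_dB = 10*log10(5.845e10) = 107.7 dB

107.7 dB


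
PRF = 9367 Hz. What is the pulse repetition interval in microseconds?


PRI = 1/9367 = 0.0001067578 s = 106.8 us

106.8 us


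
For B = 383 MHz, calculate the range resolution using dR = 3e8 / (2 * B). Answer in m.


dR = 3e8 / (2 * 383000000.0) = 0.39 m

0.39 m


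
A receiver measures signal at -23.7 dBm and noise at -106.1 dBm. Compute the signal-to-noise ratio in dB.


SNR = -23.7 - (-106.1) = 82.4 dB

82.4 dB


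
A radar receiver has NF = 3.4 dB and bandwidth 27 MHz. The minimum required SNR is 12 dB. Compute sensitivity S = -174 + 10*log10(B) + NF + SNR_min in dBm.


10*log10(27000000.0) = 74.31
S = -174 + 74.31 + 3.4 + 12 = -84.3 dBm

-84.3 dBm


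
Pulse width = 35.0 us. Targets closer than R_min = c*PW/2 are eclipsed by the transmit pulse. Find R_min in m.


R_min = 3e8 * 35.0e-6 / 2 = 5250.0 m

5250.0 m


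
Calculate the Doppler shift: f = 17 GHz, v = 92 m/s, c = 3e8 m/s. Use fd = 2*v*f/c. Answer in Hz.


fd = 2 * 92 * 17000000000.0 / 3e8 = 10426.7 Hz

10426.7 Hz


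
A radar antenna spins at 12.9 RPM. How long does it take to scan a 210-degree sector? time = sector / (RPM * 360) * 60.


t = 210 / (12.9 * 360) * 60 = 2.71 s

2.71 s


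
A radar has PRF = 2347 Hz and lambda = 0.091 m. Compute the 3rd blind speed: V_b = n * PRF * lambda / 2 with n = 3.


V_blind = 3 * 2347 * 0.091 / 2 = 320.4 m/s

320.4 m/s


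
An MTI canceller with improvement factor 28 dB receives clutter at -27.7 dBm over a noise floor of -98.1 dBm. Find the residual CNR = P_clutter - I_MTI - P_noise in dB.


CNR = -27.7 - 28 - (-98.1) = 42.4 dB

42.4 dB


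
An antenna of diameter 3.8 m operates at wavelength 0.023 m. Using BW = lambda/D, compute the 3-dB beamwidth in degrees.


BW_rad = 0.023 / 3.8 = 0.006053
BW_deg = 0.35 degrees

0.35 degrees


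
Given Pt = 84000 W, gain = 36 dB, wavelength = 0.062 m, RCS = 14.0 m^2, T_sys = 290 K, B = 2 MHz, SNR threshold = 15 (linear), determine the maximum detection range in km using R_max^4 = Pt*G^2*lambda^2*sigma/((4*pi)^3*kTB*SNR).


G_lin = 10^(36/10) = 3981.071706
R^4 = 84000 * 3981.071706^2 * 0.062^2 * 14.0 / ((4*pi)^3 * 1.38e-23 * 290 * 2000000.0 * 15)
R^4 = 3.0072e20 m^4
R_max = (3.0072e20)^(1/4) = 131686.3 m = 131.7 km

131.7 km


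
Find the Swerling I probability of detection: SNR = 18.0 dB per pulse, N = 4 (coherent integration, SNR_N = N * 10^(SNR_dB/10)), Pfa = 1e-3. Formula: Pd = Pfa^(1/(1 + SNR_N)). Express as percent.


SNR_lin = 10^(18.0/10) = 63.09573
SNR_N = 4 * 63.09573 = 252.38292
1/(1 + SNR_N) = 1/253.38292 = 0.0039466
Pd = (1e-3)^0.0039466 = 0.97311
Pd = 97.3%

97.3%


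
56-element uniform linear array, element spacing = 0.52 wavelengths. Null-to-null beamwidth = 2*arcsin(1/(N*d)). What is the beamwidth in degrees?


1/(N*d) = 1/(56*0.52) = 0.034341
BW = 2*arcsin(0.034341) = 3.9 degrees

3.9 degrees


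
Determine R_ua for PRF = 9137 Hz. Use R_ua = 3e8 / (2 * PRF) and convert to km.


R_ua = 3e8 / (2 * 9137) = 16416.8 m = 16.4 km

16.4 km


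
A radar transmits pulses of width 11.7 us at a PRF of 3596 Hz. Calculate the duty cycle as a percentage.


DC = 11.7e-6 * 3596 * 100 = 4.21%

4.21%


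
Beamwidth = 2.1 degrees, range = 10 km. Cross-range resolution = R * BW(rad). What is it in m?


BW_rad = 0.036651914
CR = 10000 * 0.036651914 = 366.5 m

366.5 m


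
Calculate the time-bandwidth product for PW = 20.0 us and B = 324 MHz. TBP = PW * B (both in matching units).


TBP = 20.0 * 324 = 6480.0

6480.0


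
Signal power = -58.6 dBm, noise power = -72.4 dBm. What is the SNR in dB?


SNR = -58.6 - (-72.4) = 13.8 dB

13.8 dB


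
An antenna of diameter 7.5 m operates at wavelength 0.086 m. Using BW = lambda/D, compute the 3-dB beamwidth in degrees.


BW_rad = 0.086 / 7.5 = 0.011467
BW_deg = 0.66 degrees

0.66 degrees


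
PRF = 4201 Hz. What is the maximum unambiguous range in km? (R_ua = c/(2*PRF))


R_ua = 3e8 / (2 * 4201) = 35705.8 m = 35.7 km

35.7 km


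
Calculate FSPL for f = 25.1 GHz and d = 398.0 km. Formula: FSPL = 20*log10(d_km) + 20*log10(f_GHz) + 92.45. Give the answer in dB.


20*log10(398.0) = 52.0
20*log10(25.1) = 27.99
FSPL = 172.4 dB

172.4 dB


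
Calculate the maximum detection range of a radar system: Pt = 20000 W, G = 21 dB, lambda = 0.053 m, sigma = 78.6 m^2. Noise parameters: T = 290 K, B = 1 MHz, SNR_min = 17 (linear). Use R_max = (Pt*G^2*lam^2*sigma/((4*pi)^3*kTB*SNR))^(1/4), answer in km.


G_lin = 10^(21/10) = 125.892541
R^4 = 20000 * 125.892541^2 * 0.053^2 * 78.6 / ((4*pi)^3 * 1.38e-23 * 290 * 1000000.0 * 17)
R^4 = 5.18381e17 m^4
R_max = (5.18381e17)^(1/4) = 26832.6 m = 26.8 km

26.8 km


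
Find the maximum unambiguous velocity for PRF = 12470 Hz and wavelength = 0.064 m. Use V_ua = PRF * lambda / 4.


V_ua = 12470 * 0.064 / 4 = 199.5 m/s

199.5 m/s


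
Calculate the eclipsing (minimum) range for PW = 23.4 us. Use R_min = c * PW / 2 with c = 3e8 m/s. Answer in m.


R_min = 3e8 * 23.4e-6 / 2 = 3510.0 m

3510.0 m
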